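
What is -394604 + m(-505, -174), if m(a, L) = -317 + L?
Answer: -395095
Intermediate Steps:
-394604 + m(-505, -174) = -394604 + (-317 - 174) = -394604 - 491 = -395095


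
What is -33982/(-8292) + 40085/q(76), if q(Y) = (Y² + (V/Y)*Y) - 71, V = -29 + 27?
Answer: 87697361/7881546 ≈ 11.127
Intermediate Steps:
V = -2
q(Y) = -73 + Y² (q(Y) = (Y² + (-2/Y)*Y) - 71 = (Y² - 2) - 71 = (-2 + Y²) - 71 = -73 + Y²)
-33982/(-8292) + 40085/q(76) = -33982/(-8292) + 40085/(-73 + 76²) = -33982*(-1/8292) + 40085/(-73 + 5776) = 16991/4146 + 40085/5703 = 87697361/7881546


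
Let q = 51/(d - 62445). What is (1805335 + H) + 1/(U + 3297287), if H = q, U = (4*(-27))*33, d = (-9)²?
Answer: 123611131636945037/68469913724 ≈ 1.8053e+6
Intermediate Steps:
d = 81
U = -3564 (U = -108*33 = -3564)
q = -17/20788 (q = 51/(81 - 62445) = 51/(-62364) = 51*(-1/62364) = -17/20788 ≈ -0.00081778)
H = -17/20788 ≈ -0.00081778
(1805335 + H) + 1/(U + 3297287) = (1805335 - 17/20788) + 1/(-3564 + 3297287) = 37529303963/20788 + 1/3293723 = 123611131636945037/68469913724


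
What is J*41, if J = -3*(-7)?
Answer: 861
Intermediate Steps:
J = 21
J*41 = 21*41 = 861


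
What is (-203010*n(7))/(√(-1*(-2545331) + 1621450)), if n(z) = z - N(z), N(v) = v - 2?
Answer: -135340*√4166781/1388927 ≈ -198.91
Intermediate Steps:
N(v) = -2 + v
n(z) = 2 (n(z) = z - (-2 + z) = z + (2 - z) = 2)
(-203010*n(7))/(√(-1*(-2545331) + 1621450)) = (-203010*2)/(√(-1*(-2545331) + 1621450)) = -406020/√(2545331 + 1621450) = -406020*√4166781/4166781 = -135340*√4166781/1388927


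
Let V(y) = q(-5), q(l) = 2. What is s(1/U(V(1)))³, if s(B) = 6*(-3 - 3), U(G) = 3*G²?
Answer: -46656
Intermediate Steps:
V(y) = 2
s(B) = -36 (s(B) = 6*(-6) = -36)
s(1/U(V(1)))³ = (-36)³ = -46656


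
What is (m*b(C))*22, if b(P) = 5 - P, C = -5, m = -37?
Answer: -8140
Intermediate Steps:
(m*b(C))*22 = -37*(5 - 1*(-5))*22 = -37*(5 + 5)*22 = -37*10*22 = -370*22 = -8140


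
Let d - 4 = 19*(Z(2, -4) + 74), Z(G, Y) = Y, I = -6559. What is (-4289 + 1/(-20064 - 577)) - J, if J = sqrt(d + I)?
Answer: -88529250/20641 - 5*I*sqrt(209) ≈ -4289.0 - 72.284*I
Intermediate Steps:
d = 1334 (d = 4 + 19*(-4 + 74) = 4 + 19*70 = 4 + 1330 = 1334)
J = 5*I*sqrt(209) (J = sqrt(1334 - 6559) = sqrt(-5225) = 5*I*sqrt(209) ≈ 72.284*I)
(-4289 + 1/(-20064 - 577)) - J = (-4289 + 1/(-20064 - 577)) - 5*I*sqrt(209) = (-4289 + 1/(-20641)) - 5*I*sqrt(209) = (-4289 - 1/20641) - 5*I*sqrt(209) = -88529250/20641 - 5*I*sqrt(209)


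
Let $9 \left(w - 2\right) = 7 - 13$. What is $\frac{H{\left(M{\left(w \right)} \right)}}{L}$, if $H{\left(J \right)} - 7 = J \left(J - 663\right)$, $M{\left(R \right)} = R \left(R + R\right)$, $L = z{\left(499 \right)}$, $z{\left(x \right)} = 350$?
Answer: $- \frac{189353}{28350} \approx -6.6791$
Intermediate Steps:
$w = \frac{4}{3}$ ($w = 2 + \frac{7 - 13}{9} = 2 + \frac{1}{9} \left(-6\right) = 2 - \frac{2}{3} = \frac{4}{3} \approx 1.3333$)
$L = 350$
$M{\left(R \right)} = 2 R^{2}$ ($M{\left(R \right)} = R 2 R = 2 R^{2}$)
$H{\left(J \right)} = 7 + J \left(-663 + J\right)$ ($H{\left(J \right)} = 7 + J \left(J - 663\right) = 7 + J \left(-663 + J\right)$)
$\frac{H{\left(M{\left(w \right)} \right)}}{L} = \frac{7 + \left(2 \left(\frac{4}{3}\right)^{2}\right)^{2} - 663 \cdot 2 \left(\frac{4}{3}\right)^{2}}{350} = \left(7 + \left(2 \cdot \frac{16}{9}\right)^{2} - 663 \cdot 2 \cdot \frac{16}{9}\right) \frac{1}{350} = \left(7 + \left(\frac{32}{9}\right)^{2} - \frac{7072}{3}\right) \frac{1}{350} = \left(7 + \frac{1024}{81} - \frac{7072}{3}\right) \frac{1}{350} = \left(- \frac{189353}{81}\right) \frac{1}{350} = - \frac{189353}{28350}$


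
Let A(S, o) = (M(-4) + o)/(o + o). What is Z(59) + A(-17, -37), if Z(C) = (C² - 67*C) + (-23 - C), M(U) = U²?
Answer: -40975/74 ≈ -553.72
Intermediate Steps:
A(S, o) = (16 + o)/(2*o) (A(S, o) = ((-4)² + o)/(o + o) = (16 + o)/((2*o)) = (16 + o)*(1/(2*o)) = (16 + o)/(2*o))
Z(C) = -23 + C² - 68*C
Z(59) + A(-17, -37) = (-23 + 59² - 68*59) + (½)*(16 - 37)/(-37) = (-23 + 3481 - 4012) + (½)*(-1/37)*(-21) = -554 + 21/74 = -40975/74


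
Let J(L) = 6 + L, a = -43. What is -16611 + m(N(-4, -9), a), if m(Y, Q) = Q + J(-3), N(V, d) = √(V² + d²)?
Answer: -16651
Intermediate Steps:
m(Y, Q) = 3 + Q (m(Y, Q) = Q + (6 - 3) = Q + 3 = 3 + Q)
-16611 + m(N(-4, -9), a) = -16611 + (3 - 43) = -16611 - 40 = -16651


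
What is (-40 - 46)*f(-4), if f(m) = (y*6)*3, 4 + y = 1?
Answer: 4644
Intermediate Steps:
y = -3 (y = -4 + 1 = -3)
f(m) = -54 (f(m) = -3*6*3 = -18*3 = -54)
(-40 - 46)*f(-4) = (-40 - 46)*(-54) = -86*(-54) = 4644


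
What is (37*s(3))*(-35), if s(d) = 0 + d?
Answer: -3885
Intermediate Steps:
s(d) = d
(37*s(3))*(-35) = (37*3)*(-35) = 111*(-35) = -3885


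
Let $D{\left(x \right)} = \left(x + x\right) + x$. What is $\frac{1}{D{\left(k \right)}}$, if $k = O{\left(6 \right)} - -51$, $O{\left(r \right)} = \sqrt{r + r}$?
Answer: $\frac{17}{2589} - \frac{2 \sqrt{3}}{7767} \approx 0.0061202$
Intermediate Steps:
$O{\left(r \right)} = \sqrt{2} \sqrt{r}$ ($O{\left(r \right)} = \sqrt{2 r} = \sqrt{2} \sqrt{r}$)
$k = 51 + 2 \sqrt{3}$ ($k = \sqrt{2} \sqrt{6} - -51 = 2 \sqrt{3} + 51 = 51 + 2 \sqrt{3} \approx 54.464$)
$D{\left(x \right)} = 3 x$ ($D{\left(x \right)} = 2 x + x = 3 x$)
$\frac{1}{D{\left(k \right)}} = \frac{1}{3 \left(51 + 2 \sqrt{3}\right)} = \frac{1}{153 + 6 \sqrt{3}}$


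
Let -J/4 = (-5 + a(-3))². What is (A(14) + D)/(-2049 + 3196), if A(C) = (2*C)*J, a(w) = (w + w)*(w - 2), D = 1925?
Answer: -68075/1147 ≈ -59.350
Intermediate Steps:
a(w) = 2*w*(-2 + w) (a(w) = (2*w)*(-2 + w) = 2*w*(-2 + w))
J = -2500 (J = -4*(-5 + 2*(-3)*(-2 - 3))² = -4*(-5 + 2*(-3)*(-5))² = -4*(-5 + 30)² = -4*25² = -4*625 = -2500)
A(C) = -5000*C (A(C) = (2*C)*(-2500) = -5000*C)
(A(14) + D)/(-2049 + 3196) = (-5000*14 + 1925)/(-2049 + 3196) = (-70000 + 1925)/1147 = -68075*1/1147 = -68075/1147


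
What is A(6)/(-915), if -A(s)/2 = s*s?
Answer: 24/305 ≈ 0.078689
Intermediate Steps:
A(s) = -2*s² (A(s) = -2*s*s = -2*s²)
A(6)/(-915) = -2*6²/(-915) = -2*36*(-1/915) = -72*(-1/915) = 24/305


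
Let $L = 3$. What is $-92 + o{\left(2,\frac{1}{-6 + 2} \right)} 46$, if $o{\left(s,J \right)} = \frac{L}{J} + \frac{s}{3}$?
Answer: $- \frac{1840}{3} \approx -613.33$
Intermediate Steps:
$o{\left(s,J \right)} = \frac{3}{J} + \frac{s}{3}$
$-92 + o{\left(2,\frac{1}{-6 + 2} \right)} 46 = -92 + \left(\frac{3}{\frac{1}{-6 + 2}} + \frac{1}{3} \cdot 2\right) 46 = -92 + \left(\frac{3}{\frac{1}{-4}} + \frac{2}{3}\right) 46 = -92 + \left(\frac{3}{- \frac{1}{4}} + \frac{2}{3}\right) 46 = -92 + \left(3 \left(-4\right) + \frac{2}{3}\right) 46 = -92 + \left(-12 + \frac{2}{3}\right) 46 = -92 - \frac{1564}{3} = - \frac{1840}{3}$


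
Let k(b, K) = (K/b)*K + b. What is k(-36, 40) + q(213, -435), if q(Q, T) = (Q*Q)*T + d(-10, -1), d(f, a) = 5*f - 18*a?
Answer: -177620647/9 ≈ -1.9736e+7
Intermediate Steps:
k(b, K) = b + K**2/b (k(b, K) = K**2/b + b = b + K**2/b)
d(f, a) = -18*a + 5*f
q(Q, T) = -32 + T*Q**2 (q(Q, T) = (Q*Q)*T + (-18*(-1) + 5*(-10)) = Q**2*T + (18 - 50) = T*Q**2 - 32 = -32 + T*Q**2)
k(-36, 40) + q(213, -435) = (-36 + 40**2/(-36)) + (-32 - 435*213**2) = (-36 + 1600*(-1/36)) + (-32 - 435*45369) = (-36 - 400/9) + (-32 - 19735515) = -724/9 - 19735547 = -177620647/9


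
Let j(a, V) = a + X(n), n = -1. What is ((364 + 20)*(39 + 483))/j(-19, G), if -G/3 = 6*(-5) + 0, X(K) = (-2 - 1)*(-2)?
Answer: -200448/13 ≈ -15419.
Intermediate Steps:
X(K) = 6 (X(K) = -3*(-2) = 6)
G = 90 (G = -3*(6*(-5) + 0) = -3*(-30 + 0) = -3*(-30) = 90)
j(a, V) = 6 + a (j(a, V) = a + 6 = 6 + a)
((364 + 20)*(39 + 483))/j(-19, G) = ((364 + 20)*(39 + 483))/(6 - 19) = (384*522)/(-13) = 200448*(-1/13) = -200448/13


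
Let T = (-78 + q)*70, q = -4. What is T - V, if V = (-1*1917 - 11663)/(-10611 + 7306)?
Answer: -3796856/661 ≈ -5744.1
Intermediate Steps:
V = 2716/661 (V = (-1917 - 11663)/(-3305) = -13580*(-1/3305) = 2716/661 ≈ 4.1089)
T = -5740 (T = (-78 - 4)*70 = -82*70 = -5740)
T - V = -5740 - 1*2716/661 = -5740 - 2716/661 = -3796856/661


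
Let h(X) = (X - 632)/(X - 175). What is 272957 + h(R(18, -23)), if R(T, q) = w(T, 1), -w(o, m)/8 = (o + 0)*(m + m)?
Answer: 126380011/463 ≈ 2.7296e+5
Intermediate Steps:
w(o, m) = -16*m*o (w(o, m) = -8*(o + 0)*(m + m) = -8*o*2*m = -16*m*o)
R(T, q) = -16*T (R(T, q) = -16*1*T = -16*T)
h(X) = (-632 + X)/(-175 + X)
272957 + h(R(18, -23)) = 272957 + (-632 - 16*18)/(-175 - 16*18) = 272957 + (-632 - 288)/(-175 - 288) = 272957 - 920/(-463) = 272957 - 1/463*(-920) = 272957 + 920/463 = 126380011/463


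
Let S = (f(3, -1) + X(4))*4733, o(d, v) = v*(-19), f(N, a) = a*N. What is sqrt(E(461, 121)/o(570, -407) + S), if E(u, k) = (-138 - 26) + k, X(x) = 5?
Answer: sqrt(566059737155)/7733 ≈ 97.293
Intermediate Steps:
E(u, k) = -164 + k
f(N, a) = N*a
o(d, v) = -19*v
S = 9466 (S = (3*(-1) + 5)*4733 = (-3 + 5)*4733 = 2*4733 = 9466)
sqrt(E(461, 121)/o(570, -407) + S) = sqrt((-164 + 121)/((-19*(-407))) + 9466) = sqrt(-43/7733 + 9466) = sqrt(73200535/7733) = sqrt(566059737155)/7733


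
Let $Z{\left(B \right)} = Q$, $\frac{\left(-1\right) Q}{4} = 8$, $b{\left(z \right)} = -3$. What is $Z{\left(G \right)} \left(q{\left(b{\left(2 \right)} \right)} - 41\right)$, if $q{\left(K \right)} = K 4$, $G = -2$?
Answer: $1696$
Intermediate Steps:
$Q = -32$ ($Q = \left(-4\right) 8 = -32$)
$Z{\left(B \right)} = -32$
$q{\left(K \right)} = 4 K$
$Z{\left(G \right)} \left(q{\left(b{\left(2 \right)} \right)} - 41\right) = - 32 \left(4 \left(-3\right) - 41\right) = - 32 \left(-12 - 41\right) = \left(-32\right) \left(-53\right) = 1696$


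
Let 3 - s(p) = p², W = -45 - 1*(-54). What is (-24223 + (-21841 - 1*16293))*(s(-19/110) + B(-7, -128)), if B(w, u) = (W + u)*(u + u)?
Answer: -22987929189023/12100 ≈ -1.8998e+9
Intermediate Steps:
W = 9 (W = -45 + 54 = 9)
s(p) = 3 - p²
B(w, u) = 2*u*(9 + u) (B(w, u) = (9 + u)*(u + u) = (9 + u)*(2*u) = 2*u*(9 + u))
(-24223 + (-21841 - 1*16293))*(s(-19/110) + B(-7, -128)) = (-24223 + (-21841 - 1*16293))*((3 - (-19/110)²) + 2*(-128)*(9 - 128)) = (-24223 + (-21841 - 16293))*((3 - (-19*1/110)²) + 2*(-128)*(-119)) = (-24223 - 38134)*((3 - (-19/110)²) + 30464) = -62357*((3 - 1*361/12100) + 30464) = -62357*((3 - 361/12100) + 30464) = -62357*(35939/12100 + 30464) = -62357*368650339/12100 = -22987929189023/12100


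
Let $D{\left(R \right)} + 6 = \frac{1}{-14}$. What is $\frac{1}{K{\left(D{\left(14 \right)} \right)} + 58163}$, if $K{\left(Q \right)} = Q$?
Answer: $\frac{14}{814197} \approx 1.7195 \cdot 10^{-5}$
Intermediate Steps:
$D{\left(R \right)} = - \frac{85}{14}$ ($D{\left(R \right)} = -6 + \frac{1}{-14} = -6 - \frac{1}{14} = - \frac{85}{14}$)
$\frac{1}{K{\left(D{\left(14 \right)} \right)} + 58163} = \frac{1}{- \frac{85}{14} + 58163} = \frac{1}{\frac{814197}{14}} = \frac{14}{814197}$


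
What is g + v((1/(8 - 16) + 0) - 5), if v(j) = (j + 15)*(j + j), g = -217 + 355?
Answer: 1177/32 ≈ 36.781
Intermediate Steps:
g = 138
v(j) = 2*j*(15 + j) (v(j) = (15 + j)*(2*j) = 2*j*(15 + j))
g + v((1/(8 - 16) + 0) - 5) = 138 + 2*((1/(8 - 16) + 0) - 5)*(15 + ((1/(8 - 16) + 0) - 5)) = 138 + 2*((1/(-8) + 0) - 5)*(15 + ((1/(-8) + 0) - 5)) = 138 + 2*((-⅛ + 0) - 5)*(15 + ((-⅛ + 0) - 5)) = 138 + 2*(-⅛ - 5)*(15 + (-⅛ - 5)) = 138 + 2*(-41/8)*(15 - 41/8) = 138 + 2*(-41/8)*(79/8) = 138 - 3239/32 = 1177/32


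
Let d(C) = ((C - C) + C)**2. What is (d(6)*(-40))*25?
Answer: -36000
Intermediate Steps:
d(C) = C**2 (d(C) = (0 + C)**2 = C**2)
(d(6)*(-40))*25 = (6**2*(-40))*25 = (36*(-40))*25 = -1440*25 = -36000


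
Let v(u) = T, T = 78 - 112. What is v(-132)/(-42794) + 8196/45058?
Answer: 88067899/482053013 ≈ 0.18269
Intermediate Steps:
T = -34
v(u) = -34
v(-132)/(-42794) + 8196/45058 = -34/(-42794) + 8196/45058 = -34*(-1/42794) + 8196*(1/45058) = 17/21397 + 4098/22529 = 88067899/482053013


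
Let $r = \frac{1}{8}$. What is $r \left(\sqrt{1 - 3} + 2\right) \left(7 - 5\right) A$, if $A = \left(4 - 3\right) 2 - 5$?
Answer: $- \frac{3}{2} - \frac{3 i \sqrt{2}}{4} \approx -1.5 - 1.0607 i$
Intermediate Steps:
$r = \frac{1}{8} \approx 0.125$
$A = -3$ ($A = \left(4 - 3\right) 2 - 5 = 1 \cdot 2 - 5 = 2 - 5 = -3$)
$r \left(\sqrt{1 - 3} + 2\right) \left(7 - 5\right) A = \frac{\left(\sqrt{1 - 3} + 2\right) \left(7 - 5\right)}{8} \left(-3\right) = \frac{\left(\sqrt{-2} + 2\right) 2}{8} \left(-3\right) = \frac{\left(i \sqrt{2} + 2\right) 2}{8} \left(-3\right) = \frac{\left(2 + i \sqrt{2}\right) 2}{8} \left(-3\right) = \frac{4 + 2 i \sqrt{2}}{8} \left(-3\right) = \left(\frac{1}{2} + \frac{i \sqrt{2}}{4}\right) \left(-3\right) = - \frac{3}{2} - \frac{3 i \sqrt{2}}{4}$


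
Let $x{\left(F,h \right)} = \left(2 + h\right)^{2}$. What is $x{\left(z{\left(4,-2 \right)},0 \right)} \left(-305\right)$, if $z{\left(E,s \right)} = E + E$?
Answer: $-1220$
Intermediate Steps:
$z{\left(E,s \right)} = 2 E$
$x{\left(z{\left(4,-2 \right)},0 \right)} \left(-305\right) = \left(2 + 0\right)^{2} \left(-305\right) = 2^{2} \left(-305\right) = 4 \left(-305\right) = -1220$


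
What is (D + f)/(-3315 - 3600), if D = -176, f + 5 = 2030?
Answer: -1849/6915 ≈ -0.26739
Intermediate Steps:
f = 2025 (f = -5 + 2030 = 2025)
(D + f)/(-3315 - 3600) = (-176 + 2025)/(-3315 - 3600) = 1849/(-6915) = 1849*(-1/6915) = -1849/6915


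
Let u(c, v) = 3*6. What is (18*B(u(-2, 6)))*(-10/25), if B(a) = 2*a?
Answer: -1296/5 ≈ -259.20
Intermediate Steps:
u(c, v) = 18
(18*B(u(-2, 6)))*(-10/25) = (18*(2*18))*(-10/25) = (18*36)*(-10*1/25) = 648*(-⅖) = -1296/5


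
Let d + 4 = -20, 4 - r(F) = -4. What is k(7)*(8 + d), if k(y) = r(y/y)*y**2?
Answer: -6272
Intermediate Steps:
r(F) = 8 (r(F) = 4 - 1*(-4) = 4 + 4 = 8)
d = -24 (d = -4 - 20 = -24)
k(y) = 8*y**2
k(7)*(8 + d) = (8*7**2)*(8 - 24) = (8*49)*(-16) = 392*(-16) = -6272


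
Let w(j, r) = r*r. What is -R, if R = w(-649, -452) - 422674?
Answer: 218370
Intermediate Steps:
w(j, r) = r**2
R = -218370 (R = (-452)**2 - 422674 = 204304 - 422674 = -218370)
-R = -1*(-218370) = 218370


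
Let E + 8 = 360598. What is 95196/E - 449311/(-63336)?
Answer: 84023193673/11419164120 ≈ 7.3581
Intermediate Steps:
E = 360590 (E = -8 + 360598 = 360590)
95196/E - 449311/(-63336) = 95196/360590 - 449311/(-63336) = 95196*(1/360590) - 449311*(-1/63336) = 47598/180295 + 449311/63336 = 84023193673/11419164120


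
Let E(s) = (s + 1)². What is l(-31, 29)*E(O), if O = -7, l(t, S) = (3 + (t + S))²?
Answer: 36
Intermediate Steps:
l(t, S) = (3 + S + t)² (l(t, S) = (3 + (S + t))² = (3 + S + t)²)
E(s) = (1 + s)²
l(-31, 29)*E(O) = (3 + 29 - 31)²*(1 - 7)² = 1²*(-6)² = 1*36 = 36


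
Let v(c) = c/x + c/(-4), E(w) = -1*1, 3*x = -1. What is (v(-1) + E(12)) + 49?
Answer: 205/4 ≈ 51.250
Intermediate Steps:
x = -⅓ (x = (⅓)*(-1) = -⅓ ≈ -0.33333)
E(w) = -1
v(c) = -13*c/4 (v(c) = c/(-⅓) + c/(-4) = c*(-3) + c*(-¼) = -3*c - c/4 = -13*c/4)
(v(-1) + E(12)) + 49 = (-13/4*(-1) - 1) + 49 = (13/4 - 1) + 49 = 9/4 + 49 = 205/4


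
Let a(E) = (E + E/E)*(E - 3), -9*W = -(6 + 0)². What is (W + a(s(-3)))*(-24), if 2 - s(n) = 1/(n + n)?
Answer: -98/3 ≈ -32.667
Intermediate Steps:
s(n) = 2 - 1/(2*n) (s(n) = 2 - 1/(n + n) = 2 - 1/(2*n))
W = 4 (W = -(-1)*(6 + 0)²/9 = -(-1)*6²/9 = -(-1)*36/9 = -⅑*(-36) = 4)
a(E) = (1 + E)*(-3 + E) (a(E) = (E + 1)*(-3 + E) = (1 + E)*(-3 + E))
(W + a(s(-3)))*(-24) = (4 + (-3 + (2 - ½/(-3))² - 2*(2 - ½/(-3))))*(-24) = (4 + (-3 + (2 - ½*(-⅓))² - 2*(2 - ½*(-⅓))))*(-24) = (4 + (-3 + (2 + ⅙)² - 2*(2 + ⅙)))*(-24) = (4 + (-3 + (13/6)² - 2*13/6))*(-24) = (4 + (-3 + 169/36 - 13/3))*(-24) = (4 - 95/36)*(-24) = (49/36)*(-24) = -98/3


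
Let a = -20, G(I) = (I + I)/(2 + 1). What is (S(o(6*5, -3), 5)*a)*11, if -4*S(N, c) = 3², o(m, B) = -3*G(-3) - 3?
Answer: 495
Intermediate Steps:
G(I) = 2*I/3 (G(I) = (2*I)/3 = (2*I)*(⅓) = 2*I/3)
o(m, B) = 3 (o(m, B) = -2*(-3) - 3 = -3*(-2) - 3 = 6 - 3 = 3)
S(N, c) = -9/4 (S(N, c) = -¼*3² = -¼*9 = -9/4)
(S(o(6*5, -3), 5)*a)*11 = -9/4*(-20)*11 = 45*11 = 495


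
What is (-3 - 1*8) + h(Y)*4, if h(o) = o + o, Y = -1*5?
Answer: -51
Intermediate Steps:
Y = -5
h(o) = 2*o
(-3 - 1*8) + h(Y)*4 = (-3 - 1*8) + (2*(-5))*4 = (-3 - 8) - 10*4 = -11 - 40 = -51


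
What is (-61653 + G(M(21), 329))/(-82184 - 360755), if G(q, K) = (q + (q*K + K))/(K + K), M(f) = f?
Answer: 5794345/41636266 ≈ 0.13917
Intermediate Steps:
G(q, K) = (K + q + K*q)/(2*K) (G(q, K) = (q + (K*q + K))/((2*K)) = (q + (K + K*q))*(1/(2*K)) = (K + q + K*q)*(1/(2*K)) = (K + q + K*q)/(2*K))
(-61653 + G(M(21), 329))/(-82184 - 360755) = (-61653 + (½)*(21 + 329*(1 + 21))/329)/(-82184 - 360755) = (-61653 + (½)*(1/329)*(21 + 329*22))/(-442939) = (-61653 + (½)*(1/329)*(21 + 7238))*(-1/442939) = (-61653 + (½)*(1/329)*7259)*(-1/442939) = (-61653 + 1037/94)*(-1/442939) = -5794345/94*(-1/442939) = 5794345/41636266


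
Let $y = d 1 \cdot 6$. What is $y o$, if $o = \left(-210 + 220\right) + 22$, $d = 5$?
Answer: $960$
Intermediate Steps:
$o = 32$ ($o = 10 + 22 = 32$)
$y = 30$ ($y = 5 \cdot 1 \cdot 6 = 5 \cdot 6 = 30$)
$y o = 30 \cdot 32 = 960$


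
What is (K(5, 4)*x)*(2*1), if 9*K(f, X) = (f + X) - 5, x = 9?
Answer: 8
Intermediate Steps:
K(f, X) = -5/9 + X/9 + f/9 (K(f, X) = ((f + X) - 5)/9 = ((X + f) - 5)/9 = (-5 + X + f)/9 = -5/9 + X/9 + f/9)
(K(5, 4)*x)*(2*1) = ((-5/9 + (⅑)*4 + (⅑)*5)*9)*(2*1) = ((-5/9 + 4/9 + 5/9)*9)*2 = ((4/9)*9)*2 = 4*2 = 8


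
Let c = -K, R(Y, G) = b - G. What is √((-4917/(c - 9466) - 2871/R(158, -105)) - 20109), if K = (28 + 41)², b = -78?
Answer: 97*I*√3913805019/42681 ≈ 142.18*I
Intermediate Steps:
R(Y, G) = -78 - G
K = 4761 (K = 69² = 4761)
c = -4761 (c = -1*4761 = -4761)
√((-4917/(c - 9466) - 2871/R(158, -105)) - 20109) = √((-4917/(-4761 - 9466) - 2871/(-78 - 1*(-105))) - 20109) = √((-4917/(-14227) - 2871/(-78 + 105)) - 20109) = √((-4917*(-1/14227) - 2871/27) - 20109) = √((4917/14227 - 2871*1/27) - 20109) = √((4917/14227 - 319/3) - 20109) = √(-4523662/42681 - 20109) = √(-862795891/42681) = 97*I*√3913805019/42681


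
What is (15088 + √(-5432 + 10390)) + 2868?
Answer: 17956 + √4958 ≈ 18026.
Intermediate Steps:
(15088 + √(-5432 + 10390)) + 2868 = (15088 + √4958) + 2868 = 17956 + √4958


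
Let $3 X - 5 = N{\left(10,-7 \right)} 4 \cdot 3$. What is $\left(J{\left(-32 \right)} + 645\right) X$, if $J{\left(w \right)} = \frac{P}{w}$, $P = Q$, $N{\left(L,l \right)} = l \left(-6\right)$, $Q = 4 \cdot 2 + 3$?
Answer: $\frac{10500161}{96} \approx 1.0938 \cdot 10^{5}$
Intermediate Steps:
$Q = 11$ ($Q = 8 + 3 = 11$)
$N{\left(L,l \right)} = - 6 l$
$P = 11$
$J{\left(w \right)} = \frac{11}{w}$
$X = \frac{509}{3}$ ($X = \frac{5}{3} + \frac{\left(-6\right) \left(-7\right) 4 \cdot 3}{3} = \frac{5}{3} + \frac{42 \cdot 12}{3} = \frac{5}{3} + \frac{1}{3} \cdot 504 = \frac{5}{3} + 168 = \frac{509}{3} \approx 169.67$)
$\left(J{\left(-32 \right)} + 645\right) X = \left(\frac{11}{-32} + 645\right) \frac{509}{3} = \left(11 \left(- \frac{1}{32}\right) + 645\right) \frac{509}{3} = \left(- \frac{11}{32} + 645\right) \frac{509}{3} = \frac{20629}{32} \cdot \frac{509}{3} = \frac{10500161}{96}$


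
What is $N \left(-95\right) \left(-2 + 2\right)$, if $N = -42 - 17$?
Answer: $0$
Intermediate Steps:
$N = -59$
$N \left(-95\right) \left(-2 + 2\right) = \left(-59\right) \left(-95\right) \left(-2 + 2\right) = 5605 \cdot 0 = 0$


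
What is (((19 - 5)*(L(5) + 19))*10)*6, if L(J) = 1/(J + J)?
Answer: 16044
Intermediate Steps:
L(J) = 1/(2*J)
(((19 - 5)*(L(5) + 19))*10)*6 = (((19 - 5)*((1/2)/5 + 19))*10)*6 = ((14*((1/2)*(1/5) + 19))*10)*6 = ((14*(1/10 + 19))*10)*6 = ((14*(191/10))*10)*6 = ((1337/5)*10)*6 = 2674*6 = 16044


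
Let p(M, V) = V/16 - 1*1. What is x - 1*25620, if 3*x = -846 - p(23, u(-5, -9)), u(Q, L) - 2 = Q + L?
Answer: -310817/12 ≈ -25901.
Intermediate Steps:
u(Q, L) = 2 + L + Q (u(Q, L) = 2 + (Q + L) = 2 + (L + Q) = 2 + L + Q)
p(M, V) = -1 + V/16 (p(M, V) = V*(1/16) - 1 = V/16 - 1 = -1 + V/16)
x = -3377/12 (x = (-846 - (-1 + (2 - 9 - 5)/16))/3 = (-846 - (-1 + (1/16)*(-12)))/3 = (-846 - (-1 - ¾))/3 = (-846 - 1*(-7/4))/3 = (-846 + 7/4)/3 = (⅓)*(-3377/4) = -3377/12 ≈ -281.42)
x - 1*25620 = -3377/12 - 1*25620 = -3377/12 - 25620 = -310817/12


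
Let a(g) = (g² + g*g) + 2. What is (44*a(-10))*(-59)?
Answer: -524392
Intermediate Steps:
a(g) = 2 + 2*g² (a(g) = (g² + g²) + 2 = 2*g² + 2 = 2 + 2*g²)
(44*a(-10))*(-59) = (44*(2 + 2*(-10)²))*(-59) = (44*(2 + 2*100))*(-59) = (44*(2 + 200))*(-59) = (44*202)*(-59) = 8888*(-59) = -524392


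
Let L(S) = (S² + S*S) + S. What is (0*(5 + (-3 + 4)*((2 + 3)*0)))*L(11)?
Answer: 0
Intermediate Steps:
L(S) = S + 2*S² (L(S) = (S² + S²) + S = 2*S² + S = S + 2*S²)
(0*(5 + (-3 + 4)*((2 + 3)*0)))*L(11) = (0*(5 + (-3 + 4)*((2 + 3)*0)))*(11*(1 + 2*11)) = (0*(5 + 1*(5*0)))*(11*(1 + 22)) = (0*(5 + 1*0))*(11*23) = (0*(5 + 0))*253 = (0*5)*253 = 0*253 = 0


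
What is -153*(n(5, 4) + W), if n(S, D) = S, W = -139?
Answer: 20502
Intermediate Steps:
-153*(n(5, 4) + W) = -153*(5 - 139) = -153*(-134) = 20502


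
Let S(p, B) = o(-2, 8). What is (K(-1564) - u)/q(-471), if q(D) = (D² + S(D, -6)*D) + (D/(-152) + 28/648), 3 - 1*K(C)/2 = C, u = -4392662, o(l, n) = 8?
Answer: 54121040352/2684953459 ≈ 20.157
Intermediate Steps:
S(p, B) = 8
K(C) = 6 - 2*C
q(D) = 7/162 + D² + 1215*D/152 (q(D) = (D² + 8*D) + (D/(-152) + 28/648) = (D² + 8*D) + (D*(-1/152) + 28*(1/648)) = (D² + 8*D) + (-D/152 + 7/162) = (D² + 8*D) + (7/162 - D/152) = 7/162 + D² + 1215*D/152)
(K(-1564) - u)/q(-471) = ((6 - 2*(-1564)) - 1*(-4392662))/(7/162 + (-471)² + (1215/152)*(-471)) = ((6 + 3128) + 4392662)/(7/162 + 221841 - 572265/152) = (3134 + 4392662)/(2684953459/12312) = 4395796*(12312/2684953459) = 54121040352/2684953459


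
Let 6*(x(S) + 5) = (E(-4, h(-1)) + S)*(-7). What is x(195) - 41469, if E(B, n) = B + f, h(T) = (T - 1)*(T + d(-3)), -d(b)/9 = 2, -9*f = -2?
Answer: -2251643/54 ≈ -41697.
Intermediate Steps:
f = 2/9 (f = -⅑*(-2) = 2/9 ≈ 0.22222)
d(b) = -18 (d(b) = -9*2 = -18)
h(T) = (-1 + T)*(-18 + T) (h(T) = (T - 1)*(T - 18) = (-1 + T)*(-18 + T))
E(B, n) = 2/9 + B (E(B, n) = B + 2/9 = 2/9 + B)
x(S) = -16/27 - 7*S/6 (x(S) = -5 + (((2/9 - 4) + S)*(-7))/6 = -5 + ((-34/9 + S)*(-7))/6 = -5 + (238/9 - 7*S)/6 = -5 + (119/27 - 7*S/6) = -16/27 - 7*S/6)
x(195) - 41469 = (-16/27 - 7/6*195) - 41469 = (-16/27 - 455/2) - 41469 = -12317/54 - 41469 = -2251643/54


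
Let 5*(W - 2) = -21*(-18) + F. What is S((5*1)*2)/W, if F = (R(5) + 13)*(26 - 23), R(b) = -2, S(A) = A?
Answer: 50/421 ≈ 0.11876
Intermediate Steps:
F = 33 (F = (-2 + 13)*(26 - 23) = 11*3 = 33)
W = 421/5 (W = 2 + (-21*(-18) + 33)/5 = 2 + (378 + 33)/5 = 2 + (⅕)*411 = 2 + 411/5 = 421/5 ≈ 84.200)
S((5*1)*2)/W = ((5*1)*2)/(421/5) = (5*2)*(5/421) = 10*(5/421) = 50/421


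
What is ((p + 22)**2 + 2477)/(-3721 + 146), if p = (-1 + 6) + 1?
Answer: -3261/3575 ≈ -0.91217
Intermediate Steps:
p = 6 (p = 5 + 1 = 6)
((p + 22)**2 + 2477)/(-3721 + 146) = ((6 + 22)**2 + 2477)/(-3721 + 146) = (28**2 + 2477)/(-3575) = (784 + 2477)*(-1/3575) = 3261*(-1/3575) = -3261/3575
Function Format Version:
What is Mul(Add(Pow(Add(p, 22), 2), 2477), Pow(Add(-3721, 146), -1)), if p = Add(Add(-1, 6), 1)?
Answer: Rational(-3261, 3575) ≈ -0.91217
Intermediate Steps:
p = 6 (p = Add(5, 1) = 6)
Mul(Add(Pow(Add(p, 22), 2), 2477), Pow(Add(-3721, 146), -1)) = Mul(Add(Pow(Add(6, 22), 2), 2477), Pow(Add(-3721, 146), -1)) = Mul(Add(Pow(28, 2), 2477), Pow(-3575, -1)) = Mul(Add(784, 2477), Rational(-1, 3575)) = Mul(3261, Rational(-1, 3575)) = Rational(-3261, 3575)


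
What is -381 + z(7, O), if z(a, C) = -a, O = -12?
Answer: -388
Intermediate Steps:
-381 + z(7, O) = -381 - 1*7 = -381 - 7 = -388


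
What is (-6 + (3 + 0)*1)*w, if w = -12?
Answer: 36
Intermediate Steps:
(-6 + (3 + 0)*1)*w = (-6 + (3 + 0)*1)*(-12) = (-6 + 3*1)*(-12) = (-6 + 3)*(-12) = -3*(-12) = 36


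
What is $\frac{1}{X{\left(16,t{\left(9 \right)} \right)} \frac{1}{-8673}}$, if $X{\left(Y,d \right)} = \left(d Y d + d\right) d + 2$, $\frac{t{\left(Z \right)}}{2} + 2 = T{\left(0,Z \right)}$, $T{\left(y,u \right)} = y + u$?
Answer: $- \frac{8673}{44102} \approx -0.19666$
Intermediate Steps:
$T{\left(y,u \right)} = u + y$
$t{\left(Z \right)} = -4 + 2 Z$ ($t{\left(Z \right)} = -4 + 2 \left(Z + 0\right) = -4 + 2 Z$)
$X{\left(Y,d \right)} = 2 + d \left(d + Y d^{2}\right)$ ($X{\left(Y,d \right)} = \left(Y d d + d\right) d + 2 = \left(Y d^{2} + d\right) d + 2 = \left(d + Y d^{2}\right) d + 2 = d \left(d + Y d^{2}\right) + 2 = 2 + d \left(d + Y d^{2}\right)$)
$\frac{1}{X{\left(16,t{\left(9 \right)} \right)} \frac{1}{-8673}} = \frac{1}{\left(2 + \left(-4 + 2 \cdot 9\right)^{2} + 16 \left(-4 + 2 \cdot 9\right)^{3}\right) \frac{1}{-8673}} = \frac{1}{\left(2 + \left(-4 + 18\right)^{2} + 16 \left(-4 + 18\right)^{3}\right) \left(- \frac{1}{8673}\right)} = \frac{1}{\left(2 + 14^{2} + 16 \cdot 14^{3}\right) \left(- \frac{1}{8673}\right)} = \frac{1}{\left(2 + 196 + 16 \cdot 2744\right) \left(- \frac{1}{8673}\right)} = \frac{1}{\left(2 + 196 + 43904\right) \left(- \frac{1}{8673}\right)} = \frac{1}{44102 \left(- \frac{1}{8673}\right)} = \frac{1}{- \frac{44102}{8673}} = - \frac{8673}{44102}$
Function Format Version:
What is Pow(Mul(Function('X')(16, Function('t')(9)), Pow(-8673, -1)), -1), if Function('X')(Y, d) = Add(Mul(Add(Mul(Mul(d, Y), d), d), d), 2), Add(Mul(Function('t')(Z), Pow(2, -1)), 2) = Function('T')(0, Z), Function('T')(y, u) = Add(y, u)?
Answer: Rational(-8673, 44102) ≈ -0.19666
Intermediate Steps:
Function('T')(y, u) = Add(u, y)
Function('t')(Z) = Add(-4, Mul(2, Z)) (Function('t')(Z) = Add(-4, Mul(2, Add(Z, 0))) = Add(-4, Mul(2, Z)))
Function('X')(Y, d) = Add(2, Mul(d, Add(d, Mul(Y, Pow(d, 2))))) (Function('X')(Y, d) = Add(Mul(Add(Mul(Mul(Y, d), d), d), d), 2) = Add(Mul(Add(Mul(Y, Pow(d, 2)), d), d), 2) = Add(Mul(Add(d, Mul(Y, Pow(d, 2))), d), 2) = Add(Mul(d, Add(d, Mul(Y, Pow(d, 2)))), 2) = Add(2, Mul(d, Add(d, Mul(Y, Pow(d, 2))))))
Pow(Mul(Function('X')(16, Function('t')(9)), Pow(-8673, -1)), -1) = Pow(Mul(Add(2, Pow(Add(-4, Mul(2, 9)), 2), Mul(16, Pow(Add(-4, Mul(2, 9)), 3))), Pow(-8673, -1)), -1) = Pow(Mul(Add(2, Pow(Add(-4, 18), 2), Mul(16, Pow(Add(-4, 18), 3))), Rational(-1, 8673)), -1) = Pow(Mul(Add(2, Pow(14, 2), Mul(16, Pow(14, 3))), Rational(-1, 8673)), -1) = Pow(Mul(Add(2, 196, Mul(16, 2744)), Rational(-1, 8673)), -1) = Pow(Mul(Add(2, 196, 43904), Rational(-1, 8673)), -1) = Pow(Mul(44102, Rational(-1, 8673)), -1) = Pow(Rational(-44102, 8673), -1) = Rational(-8673, 44102)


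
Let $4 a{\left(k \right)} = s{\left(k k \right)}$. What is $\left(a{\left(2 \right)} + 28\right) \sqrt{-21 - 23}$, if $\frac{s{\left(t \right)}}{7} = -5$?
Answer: $\frac{77 i \sqrt{11}}{2} \approx 127.69 i$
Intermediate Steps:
$s{\left(t \right)} = -35$ ($s{\left(t \right)} = 7 \left(-5\right) = -35$)
$a{\left(k \right)} = - \frac{35}{4}$ ($a{\left(k \right)} = \frac{1}{4} \left(-35\right) = - \frac{35}{4}$)
$\left(a{\left(2 \right)} + 28\right) \sqrt{-21 - 23} = \left(- \frac{35}{4} + 28\right) \sqrt{-21 - 23} = \frac{77 \sqrt{-44}}{4} = \frac{77 \cdot 2 i \sqrt{11}}{4} = \frac{77 i \sqrt{11}}{2}$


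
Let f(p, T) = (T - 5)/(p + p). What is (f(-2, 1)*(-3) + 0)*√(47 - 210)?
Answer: -3*I*√163 ≈ -38.301*I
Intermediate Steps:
f(p, T) = (-5 + T)/(2*p) (f(p, T) = (-5 + T)/((2*p)) = (-5 + T)*(1/(2*p)) = (-5 + T)/(2*p))
(f(-2, 1)*(-3) + 0)*√(47 - 210) = (((½)*(-5 + 1)/(-2))*(-3) + 0)*√(47 - 210) = (((½)*(-½)*(-4))*(-3) + 0)*√(-163) = (1*(-3) + 0)*(I*√163) = (-3 + 0)*(I*√163) = -3*I*√163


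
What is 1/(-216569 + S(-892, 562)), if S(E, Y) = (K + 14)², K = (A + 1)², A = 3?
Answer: -1/215669 ≈ -4.6367e-6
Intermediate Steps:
K = 16 (K = (3 + 1)² = 4² = 16)
S(E, Y) = 900 (S(E, Y) = (16 + 14)² = 30² = 900)
1/(-216569 + S(-892, 562)) = 1/(-216569 + 900) = 1/(-215669) = -1/215669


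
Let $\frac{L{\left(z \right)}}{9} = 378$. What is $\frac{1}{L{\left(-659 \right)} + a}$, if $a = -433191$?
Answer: $- \frac{1}{429789} \approx -2.3267 \cdot 10^{-6}$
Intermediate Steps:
$L{\left(z \right)} = 3402$ ($L{\left(z \right)} = 9 \cdot 378 = 3402$)
$\frac{1}{L{\left(-659 \right)} + a} = \frac{1}{3402 - 433191} = \frac{1}{-429789} = - \frac{1}{429789}$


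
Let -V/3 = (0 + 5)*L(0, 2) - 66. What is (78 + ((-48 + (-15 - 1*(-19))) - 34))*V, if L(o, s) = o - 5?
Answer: 0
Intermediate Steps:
L(o, s) = -5 + o
V = 273 (V = -3*((0 + 5)*(-5 + 0) - 66) = -3*(5*(-5) - 66) = -3*(-25 - 66) = -3*(-91) = 273)
(78 + ((-48 + (-15 - 1*(-19))) - 34))*V = (78 + ((-48 + (-15 - 1*(-19))) - 34))*273 = (78 + ((-48 + (-15 + 19)) - 34))*273 = (78 + ((-48 + 4) - 34))*273 = (78 + (-44 - 34))*273 = (78 - 78)*273 = 0*273 = 0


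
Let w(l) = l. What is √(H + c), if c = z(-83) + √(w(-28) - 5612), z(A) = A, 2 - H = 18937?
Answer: √(-19018 + 2*I*√1410) ≈ 0.2723 + 137.91*I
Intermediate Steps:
H = -18935 (H = 2 - 1*18937 = 2 - 18937 = -18935)
c = -83 + 2*I*√1410 (c = -83 + √(-28 - 5612) = -83 + √(-5640) = -83 + 2*I*√1410 ≈ -83.0 + 75.1*I)
√(H + c) = √(-18935 + (-83 + 2*I*√1410)) = √(-19018 + 2*I*√1410)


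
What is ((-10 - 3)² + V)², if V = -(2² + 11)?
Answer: 23716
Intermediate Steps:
V = -15 (V = -(4 + 11) = -1*15 = -15)
((-10 - 3)² + V)² = ((-10 - 3)² - 15)² = ((-13)² - 15)² = (169 - 15)² = 154² = 23716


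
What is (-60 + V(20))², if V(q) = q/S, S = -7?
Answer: 193600/49 ≈ 3951.0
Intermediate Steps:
V(q) = -q/7 (V(q) = q/(-7) = q*(-⅐) = -q/7)
(-60 + V(20))² = (-60 - ⅐*20)² = (-60 - 20/7)² = (-440/7)² = 193600/49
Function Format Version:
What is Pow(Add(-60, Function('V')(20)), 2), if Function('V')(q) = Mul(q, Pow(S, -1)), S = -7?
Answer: Rational(193600, 49) ≈ 3951.0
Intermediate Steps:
Function('V')(q) = Mul(Rational(-1, 7), q) (Function('V')(q) = Mul(q, Pow(-7, -1)) = Mul(q, Rational(-1, 7)) = Mul(Rational(-1, 7), q))
Pow(Add(-60, Function('V')(20)), 2) = Pow(Add(-60, Mul(Rational(-1, 7), 20)), 2) = Pow(Add(-60, Rational(-20, 7)), 2) = Pow(Rational(-440, 7), 2) = Rational(193600, 49)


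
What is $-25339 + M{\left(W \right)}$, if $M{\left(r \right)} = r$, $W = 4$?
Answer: $-25335$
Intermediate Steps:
$-25339 + M{\left(W \right)} = -25339 + 4 = -25335$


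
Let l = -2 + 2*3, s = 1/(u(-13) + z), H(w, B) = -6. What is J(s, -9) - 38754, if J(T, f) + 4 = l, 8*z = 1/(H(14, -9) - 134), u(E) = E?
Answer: -38754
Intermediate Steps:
z = -1/1120 (z = 1/(8*(-6 - 134)) = (⅛)/(-140) = (⅛)*(-1/140) = -1/1120 ≈ -0.00089286)
s = -1120/14561 (s = 1/(-13 - 1/1120) = 1/(-14561/1120) = -1120/14561 ≈ -0.076918)
l = 4 (l = -2 + 6 = 4)
J(T, f) = 0 (J(T, f) = -4 + 4 = 0)
J(s, -9) - 38754 = 0 - 38754 = -38754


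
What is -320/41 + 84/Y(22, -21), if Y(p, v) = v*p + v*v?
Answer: -484/41 ≈ -11.805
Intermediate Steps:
Y(p, v) = v**2 + p*v (Y(p, v) = p*v + v**2 = v**2 + p*v)
-320/41 + 84/Y(22, -21) = -320/41 + 84/((-21*(22 - 21))) = -320*1/41 + 84/((-21*1)) = -320/41 + 84/(-21) = -320/41 + 84*(-1/21) = -320/41 - 4 = -484/41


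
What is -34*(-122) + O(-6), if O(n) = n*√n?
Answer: 4148 - 6*I*√6 ≈ 4148.0 - 14.697*I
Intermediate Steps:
O(n) = n^(3/2)
-34*(-122) + O(-6) = -34*(-122) + (-6)^(3/2) = 4148 - 6*I*√6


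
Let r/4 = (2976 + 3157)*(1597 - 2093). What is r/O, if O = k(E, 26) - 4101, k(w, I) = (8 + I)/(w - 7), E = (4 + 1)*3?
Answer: 48671488/16387 ≈ 2970.1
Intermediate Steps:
E = 15 (E = 5*3 = 15)
r = -12167872 (r = 4*((2976 + 3157)*(1597 - 2093)) = 4*(6133*(-496)) = 4*(-3041968) = -12167872)
k(w, I) = (8 + I)/(-7 + w)
O = -16387/4 (O = (8 + 26)/(-7 + 15) - 4101 = 34/8 - 4101 = (⅛)*34 - 4101 = 17/4 - 4101 = -16387/4 ≈ -4096.8)
r/O = -12167872/(-16387/4) = -12167872*(-4/16387) = 48671488/16387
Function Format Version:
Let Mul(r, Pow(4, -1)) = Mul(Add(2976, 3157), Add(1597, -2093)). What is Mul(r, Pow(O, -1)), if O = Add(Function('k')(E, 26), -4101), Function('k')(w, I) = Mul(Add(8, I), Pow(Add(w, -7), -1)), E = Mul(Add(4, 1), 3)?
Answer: Rational(48671488, 16387) ≈ 2970.1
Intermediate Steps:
E = 15 (E = Mul(5, 3) = 15)
r = -12167872 (r = Mul(4, Mul(Add(2976, 3157), Add(1597, -2093))) = Mul(4, Mul(6133, -496)) = Mul(4, -3041968) = -12167872)
Function('k')(w, I) = Mul(Pow(Add(-7, w), -1), Add(8, I)) (Function('k')(w, I) = Mul(Add(8, I), Pow(Add(-7, w), -1)) = Mul(Pow(Add(-7, w), -1), Add(8, I)))
O = Rational(-16387, 4) (O = Add(Mul(Pow(Add(-7, 15), -1), Add(8, 26)), -4101) = Add(Mul(Pow(8, -1), 34), -4101) = Add(Mul(Rational(1, 8), 34), -4101) = Add(Rational(17, 4), -4101) = Rational(-16387, 4) ≈ -4096.8)
Mul(r, Pow(O, -1)) = Mul(-12167872, Pow(Rational(-16387, 4), -1)) = Mul(-12167872, Rational(-4, 16387)) = Rational(48671488, 16387)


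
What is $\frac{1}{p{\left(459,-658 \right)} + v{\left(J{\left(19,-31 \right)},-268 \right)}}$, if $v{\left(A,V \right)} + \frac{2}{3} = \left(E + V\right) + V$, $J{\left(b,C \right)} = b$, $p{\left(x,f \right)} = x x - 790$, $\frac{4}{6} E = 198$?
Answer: $\frac{3}{628954} \approx 4.7698 \cdot 10^{-6}$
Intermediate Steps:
$E = 297$ ($E = \frac{3}{2} \cdot 198 = 297$)
$p{\left(x,f \right)} = -790 + x^{2}$ ($p{\left(x,f \right)} = x^{2} - 790 = -790 + x^{2}$)
$v{\left(A,V \right)} = \frac{889}{3} + 2 V$ ($v{\left(A,V \right)} = - \frac{2}{3} + \left(\left(297 + V\right) + V\right) = - \frac{2}{3} + \left(297 + 2 V\right) = \frac{889}{3} + 2 V$)
$\frac{1}{p{\left(459,-658 \right)} + v{\left(J{\left(19,-31 \right)},-268 \right)}} = \frac{1}{\left(-790 + 459^{2}\right) + \left(\frac{889}{3} + 2 \left(-268\right)\right)} = \frac{1}{\left(-790 + 210681\right) + \left(\frac{889}{3} - 536\right)} = \frac{1}{209891 - \frac{719}{3}} = \frac{1}{\frac{628954}{3}} = \frac{3}{628954}$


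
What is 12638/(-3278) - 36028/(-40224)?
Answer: -48781391/16481784 ≈ -2.9597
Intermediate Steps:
12638/(-3278) - 36028/(-40224) = 12638*(-1/3278) - 36028*(-1/40224) = -6319/1639 + 9007/10056 = -48781391/16481784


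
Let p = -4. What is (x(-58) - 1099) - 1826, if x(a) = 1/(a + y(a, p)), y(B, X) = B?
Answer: -339301/116 ≈ -2925.0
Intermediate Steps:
x(a) = 1/(2*a) (x(a) = 1/(a + a) = 1/(2*a))
(x(-58) - 1099) - 1826 = ((½)/(-58) - 1099) - 1826 = ((½)*(-1/58) - 1099) - 1826 = (-1/116 - 1099) - 1826 = -127485/116 - 1826 = -339301/116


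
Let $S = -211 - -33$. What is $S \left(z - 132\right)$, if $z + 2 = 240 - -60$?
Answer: $-29548$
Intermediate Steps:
$z = 298$ ($z = -2 + \left(240 - -60\right) = -2 + \left(240 + 60\right) = -2 + 300 = 298$)
$S = -178$ ($S = -211 + 33 = -178$)
$S \left(z - 132\right) = - 178 \left(298 - 132\right) = \left(-178\right) 166 = -29548$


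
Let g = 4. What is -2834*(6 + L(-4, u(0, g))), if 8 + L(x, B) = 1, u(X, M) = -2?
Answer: 2834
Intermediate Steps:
L(x, B) = -7 (L(x, B) = -8 + 1 = -7)
-2834*(6 + L(-4, u(0, g))) = -2834*(6 - 7) = -2834*(-1) = -1417*(-2) = 2834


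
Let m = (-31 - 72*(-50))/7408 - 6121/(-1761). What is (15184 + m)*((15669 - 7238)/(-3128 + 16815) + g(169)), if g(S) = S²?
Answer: 38727615177371640811/89276797128 ≈ 4.3379e+8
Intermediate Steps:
m = 51629377/13045488 (m = (-31 + 3600)*(1/7408) - 6121*(-1/1761) = 3569*(1/7408) + 6121/1761 = 3569/7408 + 6121/1761 = 51629377/13045488 ≈ 3.9576)
(15184 + m)*((15669 - 7238)/(-3128 + 16815) + g(169)) = (15184 + 51629377/13045488)*((15669 - 7238)/(-3128 + 16815) + 169²) = 198134319169*(8431/13687 + 28561)/13045488 = (198134319169/13045488)*(390922838/13687) = 38727615177371640811/89276797128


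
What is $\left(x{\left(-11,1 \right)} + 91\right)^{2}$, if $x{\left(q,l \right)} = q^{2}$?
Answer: $44944$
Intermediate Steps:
$\left(x{\left(-11,1 \right)} + 91\right)^{2} = \left(\left(-11\right)^{2} + 91\right)^{2} = \left(121 + 91\right)^{2} = 212^{2} = 44944$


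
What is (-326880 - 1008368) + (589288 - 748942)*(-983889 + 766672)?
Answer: 34678227670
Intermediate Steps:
(-326880 - 1008368) + (589288 - 748942)*(-983889 + 766672) = -1335248 - 159654*(-217217) = -1335248 + 34679562918 = 34678227670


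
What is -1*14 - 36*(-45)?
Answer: 1606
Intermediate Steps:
-1*14 - 36*(-45) = -14 + 1620 = 1606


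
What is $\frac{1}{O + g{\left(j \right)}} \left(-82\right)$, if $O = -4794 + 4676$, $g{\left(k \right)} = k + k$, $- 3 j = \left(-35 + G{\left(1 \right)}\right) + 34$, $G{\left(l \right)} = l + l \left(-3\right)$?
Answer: $\frac{41}{58} \approx 0.7069$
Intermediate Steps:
$G{\left(l \right)} = - 2 l$ ($G{\left(l \right)} = l - 3 l = - 2 l$)
$j = 1$ ($j = - \frac{\left(-35 - 2\right) + 34}{3} = - \frac{-37 + 34}{3} = \left(- \frac{1}{3}\right) \left(-3\right) = 1$)
$g{\left(k \right)} = 2 k$
$O = -118$
$\frac{1}{O + g{\left(j \right)}} \left(-82\right) = \frac{1}{-118 + 2 \cdot 1} \left(-82\right) = \frac{1}{-118 + 2} \left(-82\right) = \frac{1}{-116} \left(-82\right) = \left(- \frac{1}{116}\right) \left(-82\right) = \frac{41}{58}$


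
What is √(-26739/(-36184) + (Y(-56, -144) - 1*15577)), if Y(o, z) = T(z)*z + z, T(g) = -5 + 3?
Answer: I*√5051294839918/18092 ≈ 124.23*I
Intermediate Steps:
T(g) = -2
Y(o, z) = -z (Y(o, z) = -2*z + z = -z)
√(-26739/(-36184) + (Y(-56, -144) - 1*15577)) = √(-26739/(-36184) + (-1*(-144) - 1*15577)) = √(-26739*(-1/36184) + (144 - 15577)) = √(26739/36184 - 15433) = √(-558400933/36184) = I*√5051294839918/18092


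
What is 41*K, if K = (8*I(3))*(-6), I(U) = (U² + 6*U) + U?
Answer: -59040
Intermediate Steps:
I(U) = U² + 7*U
K = -1440 (K = (8*(3*(7 + 3)))*(-6) = (8*(3*10))*(-6) = (8*30)*(-6) = 240*(-6) = -1440)
41*K = 41*(-1440) = -59040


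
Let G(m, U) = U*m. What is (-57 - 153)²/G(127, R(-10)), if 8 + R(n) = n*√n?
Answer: -6300/2413 + 7875*I*√10/2413 ≈ -2.6109 + 10.32*I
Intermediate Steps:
R(n) = -8 + n^(3/2) (R(n) = -8 + n*√n = -8 + n^(3/2))
(-57 - 153)²/G(127, R(-10)) = (-57 - 153)²/(((-8 + (-10)^(3/2))*127)) = (-210)²/(((-8 - 10*I*√10)*127)) = 44100/(-1016 - 1270*I*√10)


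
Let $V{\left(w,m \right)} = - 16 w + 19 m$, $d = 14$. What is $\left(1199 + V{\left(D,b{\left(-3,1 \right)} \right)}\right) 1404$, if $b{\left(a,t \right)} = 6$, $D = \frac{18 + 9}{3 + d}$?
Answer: $\frac{30732156}{17} \approx 1.8078 \cdot 10^{6}$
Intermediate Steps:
$D = \frac{27}{17}$ ($D = \frac{18 + 9}{3 + 14} = \frac{27}{17} \approx 1.5882$)
$\left(1199 + V{\left(D,b{\left(-3,1 \right)} \right)}\right) 1404 = \left(1199 + \left(\left(-16\right) \frac{27}{17} + 19 \cdot 6\right)\right) 1404 = \left(1199 + \left(- \frac{432}{17} + 114\right)\right) 1404 = \left(1199 + \frac{1506}{17}\right) 1404 = \frac{21889}{17} \cdot 1404 = \frac{30732156}{17}$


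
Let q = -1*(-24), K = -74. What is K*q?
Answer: -1776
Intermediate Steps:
q = 24
K*q = -74*24 = -1776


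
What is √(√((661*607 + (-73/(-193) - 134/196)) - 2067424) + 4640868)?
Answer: √(33882067657872 + 2702*I*√12164579952310)/2702 ≈ 2154.3 + 0.29959*I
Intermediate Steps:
√(√((661*607 + (-73/(-193) - 134/196)) - 2067424) + 4640868) = √(√((401227 + (-73*(-1/193) - 134*1/196)) - 2067424) + 4640868) = √(√((401227 + (73/193 - 67/98)) - 2067424) + 4640868) = √(√((401227 - 5777/18914) - 2067424) + 4640868) = √(√(7588801701/18914 - 2067424) + 4640868) = √(√(-31514455835/18914) + 4640868) = √(I*√12164579952310/2702 + 4640868) = √(4640868 + I*√12164579952310/2702)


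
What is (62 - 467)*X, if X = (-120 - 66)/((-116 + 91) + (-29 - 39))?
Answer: -810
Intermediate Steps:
X = 2 (X = -186/(-25 - 68) = -186/(-93) = -186*(-1/93) = 2)
(62 - 467)*X = (62 - 467)*2 = -405*2 = -810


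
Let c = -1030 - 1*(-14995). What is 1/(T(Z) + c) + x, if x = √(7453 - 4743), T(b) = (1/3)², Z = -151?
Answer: 9/125686 + √2710 ≈ 52.058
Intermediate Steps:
T(b) = ⅑ (T(b) = (⅓)² = ⅑)
c = 13965 (c = -1030 + 14995 = 13965)
x = √2710 ≈ 52.058
1/(T(Z) + c) + x = 1/(⅑ + 13965) + √2710 = 1/(125686/9) + √2710 = 9/125686 + √2710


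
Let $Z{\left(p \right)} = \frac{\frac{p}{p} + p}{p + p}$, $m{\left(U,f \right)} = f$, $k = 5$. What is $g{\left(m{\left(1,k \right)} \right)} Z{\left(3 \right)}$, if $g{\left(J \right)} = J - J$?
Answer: $0$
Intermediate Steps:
$g{\left(J \right)} = 0$
$Z{\left(p \right)} = \frac{1 + p}{2 p}$
$g{\left(m{\left(1,k \right)} \right)} Z{\left(3 \right)} = 0 \frac{1 + 3}{2 \cdot 3} = 0 \cdot \frac{1}{2} \cdot \frac{1}{3} \cdot 4 = 0 \cdot \frac{2}{3} = 0$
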